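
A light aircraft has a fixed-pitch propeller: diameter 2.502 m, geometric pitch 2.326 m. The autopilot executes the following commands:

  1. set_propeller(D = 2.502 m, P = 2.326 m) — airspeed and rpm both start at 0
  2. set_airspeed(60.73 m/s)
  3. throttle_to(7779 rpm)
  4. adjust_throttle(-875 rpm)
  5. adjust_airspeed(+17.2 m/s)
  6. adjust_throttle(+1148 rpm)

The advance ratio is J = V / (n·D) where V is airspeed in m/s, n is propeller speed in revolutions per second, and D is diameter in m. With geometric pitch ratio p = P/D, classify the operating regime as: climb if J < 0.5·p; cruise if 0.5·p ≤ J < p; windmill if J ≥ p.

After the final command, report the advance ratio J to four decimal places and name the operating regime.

set_propeller: D = 2.502 m, P = 2.326 m (p = P/D = 0.929656); state ← (V=0, rpm=0)
set_airspeed(60.73): V ← 60.73 m/s
throttle_to(7779): rpm ← 7779
adjust_throttle(-875): rpm ← 7779 -875 = 6904
adjust_airspeed(+17.2): V ← 60.73 +17.2 = 77.93 m/s
adjust_throttle(+1148): rpm ← 6904 +1148 = 8052
final state: V = 77.93 m/s, rpm = 8052 → n = rpm/60 = 134.200000 rev/s
J = V / (n·D) = 77.93 / (134.200000 × 2.502) = 0.232095
regime bands: climb J<0.4648 | cruise [0.4648, 0.9297) | windmill J≥0.9297
J = 0.2321 → climb

J = 0.2321, regime = climb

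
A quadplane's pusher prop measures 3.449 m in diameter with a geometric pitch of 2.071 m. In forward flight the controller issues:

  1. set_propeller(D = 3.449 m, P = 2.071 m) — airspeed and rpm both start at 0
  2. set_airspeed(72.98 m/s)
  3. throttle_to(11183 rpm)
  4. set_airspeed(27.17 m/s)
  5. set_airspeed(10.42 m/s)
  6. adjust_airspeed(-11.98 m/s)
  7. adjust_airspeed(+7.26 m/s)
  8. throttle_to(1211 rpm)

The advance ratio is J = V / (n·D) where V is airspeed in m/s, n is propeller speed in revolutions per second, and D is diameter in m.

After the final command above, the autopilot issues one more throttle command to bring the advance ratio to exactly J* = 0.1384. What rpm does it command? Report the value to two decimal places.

set_propeller: D = 3.449 m, P = 2.071 m (p = P/D = 0.600464); state ← (V=0, rpm=0)
set_airspeed(72.98): V ← 72.98 m/s
throttle_to(11183): rpm ← 11183
set_airspeed(27.17): V ← 27.17 m/s
set_airspeed(10.42): V ← 10.42 m/s
adjust_airspeed(-11.98): V ← 10.42 -11.98 = -1.56 m/s
adjust_airspeed(+7.26): V ← -1.56 +7.26 = 5.7 m/s
throttle_to(1211): rpm ← 1211
final state: V = 5.7 m/s, rpm = 1211 → n = rpm/60 = 20.183333 rev/s
target J* = 0.1384; solve J* = V/(n·D) for n: n = V/(J*·D) = 5.7/(0.1384 × 3.449) = 11.941134 rev/s
rpm = 60·n = 716.468039

rpm = 716.47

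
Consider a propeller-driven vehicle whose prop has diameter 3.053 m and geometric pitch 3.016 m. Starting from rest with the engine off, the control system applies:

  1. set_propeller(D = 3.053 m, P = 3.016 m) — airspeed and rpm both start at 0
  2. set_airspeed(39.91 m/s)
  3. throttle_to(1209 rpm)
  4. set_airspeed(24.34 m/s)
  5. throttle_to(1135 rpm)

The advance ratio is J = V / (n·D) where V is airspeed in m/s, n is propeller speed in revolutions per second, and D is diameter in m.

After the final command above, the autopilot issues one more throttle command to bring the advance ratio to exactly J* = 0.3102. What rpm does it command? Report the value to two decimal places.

set_propeller: D = 3.053 m, P = 3.016 m (p = P/D = 0.987881); state ← (V=0, rpm=0)
set_airspeed(39.91): V ← 39.91 m/s
throttle_to(1209): rpm ← 1209
set_airspeed(24.34): V ← 24.34 m/s
throttle_to(1135): rpm ← 1135
final state: V = 24.34 m/s, rpm = 1135 → n = rpm/60 = 18.916667 rev/s
target J* = 0.3102; solve J* = V/(n·D) for n: n = V/(J*·D) = 24.34/(0.3102 × 3.053) = 25.701116 rev/s
rpm = 60·n = 1542.066940

rpm = 1542.07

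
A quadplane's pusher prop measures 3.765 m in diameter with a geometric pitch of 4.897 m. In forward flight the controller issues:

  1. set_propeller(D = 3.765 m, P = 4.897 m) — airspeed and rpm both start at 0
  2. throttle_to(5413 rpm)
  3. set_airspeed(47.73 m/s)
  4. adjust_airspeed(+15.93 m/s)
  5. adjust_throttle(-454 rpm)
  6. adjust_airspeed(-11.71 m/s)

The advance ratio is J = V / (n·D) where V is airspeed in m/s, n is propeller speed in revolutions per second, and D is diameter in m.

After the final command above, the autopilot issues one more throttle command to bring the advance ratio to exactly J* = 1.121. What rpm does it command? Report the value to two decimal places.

set_propeller: D = 3.765 m, P = 4.897 m (p = P/D = 1.300664); state ← (V=0, rpm=0)
throttle_to(5413): rpm ← 5413
set_airspeed(47.73): V ← 47.73 m/s
adjust_airspeed(+15.93): V ← 47.73 +15.93 = 63.66 m/s
adjust_throttle(-454): rpm ← 5413 -454 = 4959
adjust_airspeed(-11.71): V ← 63.66 -11.71 = 51.95 m/s
final state: V = 51.95 m/s, rpm = 4959 → n = rpm/60 = 82.650000 rev/s
target J* = 1.121; solve J* = V/(n·D) for n: n = V/(J*·D) = 51.95/(1.121 × 3.765) = 12.308779 rev/s
rpm = 60·n = 738.526714

rpm = 738.53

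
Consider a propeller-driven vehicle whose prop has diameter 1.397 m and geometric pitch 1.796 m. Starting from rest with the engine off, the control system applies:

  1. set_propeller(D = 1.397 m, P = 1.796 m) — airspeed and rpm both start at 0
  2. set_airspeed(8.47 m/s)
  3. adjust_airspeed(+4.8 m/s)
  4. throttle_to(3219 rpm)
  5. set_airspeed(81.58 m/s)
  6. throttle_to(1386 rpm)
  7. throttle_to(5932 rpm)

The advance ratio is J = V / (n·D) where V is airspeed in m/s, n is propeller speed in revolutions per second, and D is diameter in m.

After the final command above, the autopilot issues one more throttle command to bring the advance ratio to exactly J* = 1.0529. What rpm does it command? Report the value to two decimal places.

rpm = 3327.76

set_propeller: D = 1.397 m, P = 1.796 m (p = P/D = 1.285612); state ← (V=0, rpm=0)
set_airspeed(8.47): V ← 8.47 m/s
adjust_airspeed(+4.8): V ← 8.47 +4.8 = 13.27 m/s
throttle_to(3219): rpm ← 3219
set_airspeed(81.58): V ← 81.58 m/s
throttle_to(1386): rpm ← 1386
throttle_to(5932): rpm ← 5932
final state: V = 81.58 m/s, rpm = 5932 → n = rpm/60 = 98.866667 rev/s
target J* = 1.0529; solve J* = V/(n·D) for n: n = V/(J*·D) = 81.58/(1.0529 × 1.397) = 55.462593 rev/s
rpm = 60·n = 3327.755574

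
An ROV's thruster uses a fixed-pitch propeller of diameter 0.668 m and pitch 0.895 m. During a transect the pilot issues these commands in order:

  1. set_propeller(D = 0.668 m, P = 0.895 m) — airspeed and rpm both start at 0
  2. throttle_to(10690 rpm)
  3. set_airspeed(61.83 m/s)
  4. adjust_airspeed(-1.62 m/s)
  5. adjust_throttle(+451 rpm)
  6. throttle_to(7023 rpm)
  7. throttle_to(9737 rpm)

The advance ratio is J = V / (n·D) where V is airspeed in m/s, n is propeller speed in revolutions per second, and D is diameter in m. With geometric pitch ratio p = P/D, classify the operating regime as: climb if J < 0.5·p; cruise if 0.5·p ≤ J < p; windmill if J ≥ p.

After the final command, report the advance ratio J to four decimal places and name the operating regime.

set_propeller: D = 0.668 m, P = 0.895 m (p = P/D = 1.339820); state ← (V=0, rpm=0)
throttle_to(10690): rpm ← 10690
set_airspeed(61.83): V ← 61.83 m/s
adjust_airspeed(-1.62): V ← 61.83 -1.62 = 60.21 m/s
adjust_throttle(+451): rpm ← 10690 +451 = 11141
throttle_to(7023): rpm ← 7023
throttle_to(9737): rpm ← 9737
final state: V = 60.21 m/s, rpm = 9737 → n = rpm/60 = 162.283333 rev/s
J = V / (n·D) = 60.21 / (162.283333 × 0.668) = 0.555416
regime bands: climb J<0.6699 | cruise [0.6699, 1.3398) | windmill J≥1.3398
J = 0.5554 → climb

J = 0.5554, regime = climb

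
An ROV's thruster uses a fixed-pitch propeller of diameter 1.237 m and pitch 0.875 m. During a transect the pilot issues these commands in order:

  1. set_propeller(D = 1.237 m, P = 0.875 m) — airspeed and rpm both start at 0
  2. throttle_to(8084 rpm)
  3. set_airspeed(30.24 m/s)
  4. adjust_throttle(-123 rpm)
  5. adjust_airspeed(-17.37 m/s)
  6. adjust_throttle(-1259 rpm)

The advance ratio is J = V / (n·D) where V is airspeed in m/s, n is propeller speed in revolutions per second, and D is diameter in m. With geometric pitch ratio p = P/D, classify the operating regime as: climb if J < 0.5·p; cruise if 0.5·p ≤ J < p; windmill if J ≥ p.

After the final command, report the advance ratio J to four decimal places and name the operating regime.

set_propeller: D = 1.237 m, P = 0.875 m (p = P/D = 0.707357); state ← (V=0, rpm=0)
throttle_to(8084): rpm ← 8084
set_airspeed(30.24): V ← 30.24 m/s
adjust_throttle(-123): rpm ← 8084 -123 = 7961
adjust_airspeed(-17.37): V ← 30.24 -17.37 = 12.87 m/s
adjust_throttle(-1259): rpm ← 7961 -1259 = 6702
final state: V = 12.87 m/s, rpm = 6702 → n = rpm/60 = 111.700000 rev/s
J = V / (n·D) = 12.87 / (111.700000 × 1.237) = 0.093144
regime bands: climb J<0.3537 | cruise [0.3537, 0.7074) | windmill J≥0.7074
J = 0.0931 → climb

J = 0.0931, regime = climb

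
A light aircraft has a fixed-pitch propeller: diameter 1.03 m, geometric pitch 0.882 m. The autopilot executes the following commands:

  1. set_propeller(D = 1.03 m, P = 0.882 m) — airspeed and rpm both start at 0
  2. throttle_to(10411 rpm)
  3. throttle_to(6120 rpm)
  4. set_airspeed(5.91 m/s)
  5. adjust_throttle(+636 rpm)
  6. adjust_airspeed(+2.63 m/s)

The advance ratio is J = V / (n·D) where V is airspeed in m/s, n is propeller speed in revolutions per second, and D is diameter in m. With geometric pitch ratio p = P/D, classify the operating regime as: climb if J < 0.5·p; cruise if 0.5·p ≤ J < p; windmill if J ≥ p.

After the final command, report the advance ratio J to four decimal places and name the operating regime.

set_propeller: D = 1.03 m, P = 0.882 m (p = P/D = 0.856311); state ← (V=0, rpm=0)
throttle_to(10411): rpm ← 10411
throttle_to(6120): rpm ← 6120
set_airspeed(5.91): V ← 5.91 m/s
adjust_throttle(+636): rpm ← 6120 +636 = 6756
adjust_airspeed(+2.63): V ← 5.91 +2.63 = 8.54 m/s
final state: V = 8.54 m/s, rpm = 6756 → n = rpm/60 = 112.600000 rev/s
J = V / (n·D) = 8.54 / (112.600000 × 1.03) = 0.073635
regime bands: climb J<0.4282 | cruise [0.4282, 0.8563) | windmill J≥0.8563
J = 0.0736 → climb

J = 0.0736, regime = climb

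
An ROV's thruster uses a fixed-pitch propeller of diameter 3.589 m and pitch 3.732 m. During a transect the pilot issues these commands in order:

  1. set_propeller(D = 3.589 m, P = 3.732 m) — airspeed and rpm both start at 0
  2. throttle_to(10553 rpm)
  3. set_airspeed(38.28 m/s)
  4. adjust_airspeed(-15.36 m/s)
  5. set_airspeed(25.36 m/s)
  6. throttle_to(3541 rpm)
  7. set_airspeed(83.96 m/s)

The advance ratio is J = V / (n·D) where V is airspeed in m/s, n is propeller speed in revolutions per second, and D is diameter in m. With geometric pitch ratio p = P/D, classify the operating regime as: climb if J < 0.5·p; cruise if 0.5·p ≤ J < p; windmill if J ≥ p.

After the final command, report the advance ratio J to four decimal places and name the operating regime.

J = 0.3964, regime = climb

set_propeller: D = 3.589 m, P = 3.732 m (p = P/D = 1.039844); state ← (V=0, rpm=0)
throttle_to(10553): rpm ← 10553
set_airspeed(38.28): V ← 38.28 m/s
adjust_airspeed(-15.36): V ← 38.28 -15.36 = 22.92 m/s
set_airspeed(25.36): V ← 25.36 m/s
throttle_to(3541): rpm ← 3541
set_airspeed(83.96): V ← 83.96 m/s
final state: V = 83.96 m/s, rpm = 3541 → n = rpm/60 = 59.016667 rev/s
J = V / (n·D) = 83.96 / (59.016667 × 3.589) = 0.396391
regime bands: climb J<0.5199 | cruise [0.5199, 1.0398) | windmill J≥1.0398
J = 0.3964 → climb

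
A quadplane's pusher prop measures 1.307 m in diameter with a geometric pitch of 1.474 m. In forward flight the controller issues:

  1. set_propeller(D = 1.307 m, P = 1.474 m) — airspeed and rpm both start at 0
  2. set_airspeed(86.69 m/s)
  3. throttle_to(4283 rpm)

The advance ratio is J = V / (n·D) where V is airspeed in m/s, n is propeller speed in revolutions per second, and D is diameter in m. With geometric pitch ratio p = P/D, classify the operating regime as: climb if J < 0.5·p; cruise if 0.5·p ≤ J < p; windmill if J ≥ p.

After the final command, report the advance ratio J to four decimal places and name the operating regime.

J = 0.9292, regime = cruise

set_propeller: D = 1.307 m, P = 1.474 m (p = P/D = 1.127774); state ← (V=0, rpm=0)
set_airspeed(86.69): V ← 86.69 m/s
throttle_to(4283): rpm ← 4283
final state: V = 86.69 m/s, rpm = 4283 → n = rpm/60 = 71.383333 rev/s
J = V / (n·D) = 86.69 / (71.383333 × 1.307) = 0.929173
regime bands: climb J<0.5639 | cruise [0.5639, 1.1278) | windmill J≥1.1278
J = 0.9292 → cruise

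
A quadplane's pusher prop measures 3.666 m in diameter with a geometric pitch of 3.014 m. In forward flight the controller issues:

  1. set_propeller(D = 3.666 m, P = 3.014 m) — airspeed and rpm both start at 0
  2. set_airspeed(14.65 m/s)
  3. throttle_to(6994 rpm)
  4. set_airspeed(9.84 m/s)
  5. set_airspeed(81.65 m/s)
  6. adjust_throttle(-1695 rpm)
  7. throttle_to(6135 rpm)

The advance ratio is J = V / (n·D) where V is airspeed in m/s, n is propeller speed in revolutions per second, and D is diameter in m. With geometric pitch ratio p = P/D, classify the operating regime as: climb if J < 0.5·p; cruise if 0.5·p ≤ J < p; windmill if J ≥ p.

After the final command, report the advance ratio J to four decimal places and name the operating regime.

set_propeller: D = 3.666 m, P = 3.014 m (p = P/D = 0.822149); state ← (V=0, rpm=0)
set_airspeed(14.65): V ← 14.65 m/s
throttle_to(6994): rpm ← 6994
set_airspeed(9.84): V ← 9.84 m/s
set_airspeed(81.65): V ← 81.65 m/s
adjust_throttle(-1695): rpm ← 6994 -1695 = 5299
throttle_to(6135): rpm ← 6135
final state: V = 81.65 m/s, rpm = 6135 → n = rpm/60 = 102.250000 rev/s
J = V / (n·D) = 81.65 / (102.250000 × 3.666) = 0.217821
regime bands: climb J<0.4111 | cruise [0.4111, 0.8221) | windmill J≥0.8221
J = 0.2178 → climb

J = 0.2178, regime = climb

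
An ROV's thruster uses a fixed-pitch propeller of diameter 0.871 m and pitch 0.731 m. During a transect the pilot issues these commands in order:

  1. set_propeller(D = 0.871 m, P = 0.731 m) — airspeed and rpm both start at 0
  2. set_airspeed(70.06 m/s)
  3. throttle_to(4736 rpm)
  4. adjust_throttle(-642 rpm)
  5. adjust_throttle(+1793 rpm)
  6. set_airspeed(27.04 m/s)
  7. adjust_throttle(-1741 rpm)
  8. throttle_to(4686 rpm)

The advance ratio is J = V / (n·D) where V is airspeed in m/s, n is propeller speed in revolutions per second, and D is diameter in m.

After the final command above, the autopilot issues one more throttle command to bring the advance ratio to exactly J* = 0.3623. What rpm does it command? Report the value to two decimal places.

set_propeller: D = 0.871 m, P = 0.731 m (p = P/D = 0.839265); state ← (V=0, rpm=0)
set_airspeed(70.06): V ← 70.06 m/s
throttle_to(4736): rpm ← 4736
adjust_throttle(-642): rpm ← 4736 -642 = 4094
adjust_throttle(+1793): rpm ← 4094 +1793 = 5887
set_airspeed(27.04): V ← 27.04 m/s
adjust_throttle(-1741): rpm ← 5887 -1741 = 4146
throttle_to(4686): rpm ← 4686
final state: V = 27.04 m/s, rpm = 4686 → n = rpm/60 = 78.100000 rev/s
target J* = 0.3623; solve J* = V/(n·D) for n: n = V/(J*·D) = 27.04/(0.3623 × 0.871) = 85.688038 rev/s
rpm = 60·n = 5141.282272

rpm = 5141.28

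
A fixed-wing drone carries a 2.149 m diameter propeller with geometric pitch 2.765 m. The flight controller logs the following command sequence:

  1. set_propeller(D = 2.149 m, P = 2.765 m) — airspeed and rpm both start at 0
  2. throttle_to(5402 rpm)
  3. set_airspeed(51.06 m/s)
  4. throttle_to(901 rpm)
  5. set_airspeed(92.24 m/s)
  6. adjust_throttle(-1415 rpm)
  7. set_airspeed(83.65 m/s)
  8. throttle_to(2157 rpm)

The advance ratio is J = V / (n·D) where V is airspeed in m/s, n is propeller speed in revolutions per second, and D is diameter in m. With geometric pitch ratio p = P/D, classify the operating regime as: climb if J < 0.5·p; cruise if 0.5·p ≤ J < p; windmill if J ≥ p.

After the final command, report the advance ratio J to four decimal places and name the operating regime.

set_propeller: D = 2.149 m, P = 2.765 m (p = P/D = 1.286645); state ← (V=0, rpm=0)
throttle_to(5402): rpm ← 5402
set_airspeed(51.06): V ← 51.06 m/s
throttle_to(901): rpm ← 901
set_airspeed(92.24): V ← 92.24 m/s
adjust_throttle(-1415): rpm ← 901 -1415 = -514
set_airspeed(83.65): V ← 83.65 m/s
throttle_to(2157): rpm ← 2157
final state: V = 83.65 m/s, rpm = 2157 → n = rpm/60 = 35.950000 rev/s
J = V / (n·D) = 83.65 / (35.950000 × 2.149) = 1.082756
regime bands: climb J<0.6433 | cruise [0.6433, 1.2866) | windmill J≥1.2866
J = 1.0828 → cruise

J = 1.0828, regime = cruise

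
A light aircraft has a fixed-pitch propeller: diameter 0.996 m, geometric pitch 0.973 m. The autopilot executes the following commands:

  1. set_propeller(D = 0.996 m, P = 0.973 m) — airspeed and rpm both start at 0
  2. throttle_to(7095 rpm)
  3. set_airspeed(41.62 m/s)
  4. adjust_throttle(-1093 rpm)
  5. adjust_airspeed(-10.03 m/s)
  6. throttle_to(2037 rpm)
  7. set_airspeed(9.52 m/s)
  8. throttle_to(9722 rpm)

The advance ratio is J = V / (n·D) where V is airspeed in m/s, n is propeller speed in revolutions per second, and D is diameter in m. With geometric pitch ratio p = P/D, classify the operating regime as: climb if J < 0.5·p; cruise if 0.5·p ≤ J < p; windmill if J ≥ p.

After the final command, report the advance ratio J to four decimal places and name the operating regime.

set_propeller: D = 0.996 m, P = 0.973 m (p = P/D = 0.976908); state ← (V=0, rpm=0)
throttle_to(7095): rpm ← 7095
set_airspeed(41.62): V ← 41.62 m/s
adjust_throttle(-1093): rpm ← 7095 -1093 = 6002
adjust_airspeed(-10.03): V ← 41.62 -10.03 = 31.59 m/s
throttle_to(2037): rpm ← 2037
set_airspeed(9.52): V ← 9.52 m/s
throttle_to(9722): rpm ← 9722
final state: V = 9.52 m/s, rpm = 9722 → n = rpm/60 = 162.033333 rev/s
J = V / (n·D) = 9.52 / (162.033333 × 0.996) = 0.058989
regime bands: climb J<0.4885 | cruise [0.4885, 0.9769) | windmill J≥0.9769
J = 0.0590 → climb

J = 0.0590, regime = climb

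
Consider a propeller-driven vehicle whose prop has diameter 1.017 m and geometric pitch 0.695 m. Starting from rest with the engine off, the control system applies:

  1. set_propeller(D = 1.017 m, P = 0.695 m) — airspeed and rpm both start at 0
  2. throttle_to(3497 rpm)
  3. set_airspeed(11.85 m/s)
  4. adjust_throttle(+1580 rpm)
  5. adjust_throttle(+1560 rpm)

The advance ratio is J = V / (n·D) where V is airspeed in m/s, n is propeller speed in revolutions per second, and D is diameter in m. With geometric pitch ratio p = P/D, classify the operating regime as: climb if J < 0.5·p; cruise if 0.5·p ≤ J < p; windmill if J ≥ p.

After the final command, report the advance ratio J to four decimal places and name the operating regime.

J = 0.1053, regime = climb

set_propeller: D = 1.017 m, P = 0.695 m (p = P/D = 0.683382); state ← (V=0, rpm=0)
throttle_to(3497): rpm ← 3497
set_airspeed(11.85): V ← 11.85 m/s
adjust_throttle(+1580): rpm ← 3497 +1580 = 5077
adjust_throttle(+1560): rpm ← 5077 +1560 = 6637
final state: V = 11.85 m/s, rpm = 6637 → n = rpm/60 = 110.616667 rev/s
J = V / (n·D) = 11.85 / (110.616667 × 1.017) = 0.105336
regime bands: climb J<0.3417 | cruise [0.3417, 0.6834) | windmill J≥0.6834
J = 0.1053 → climb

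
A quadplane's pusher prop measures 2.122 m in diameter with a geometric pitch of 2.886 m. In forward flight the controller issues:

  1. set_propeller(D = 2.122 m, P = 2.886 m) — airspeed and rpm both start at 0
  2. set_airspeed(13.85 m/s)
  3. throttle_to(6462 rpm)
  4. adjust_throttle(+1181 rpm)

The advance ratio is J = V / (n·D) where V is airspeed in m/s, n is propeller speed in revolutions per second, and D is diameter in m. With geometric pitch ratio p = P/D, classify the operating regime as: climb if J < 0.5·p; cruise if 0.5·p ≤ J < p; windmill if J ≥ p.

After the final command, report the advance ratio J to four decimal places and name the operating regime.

set_propeller: D = 2.122 m, P = 2.886 m (p = P/D = 1.360038); state ← (V=0, rpm=0)
set_airspeed(13.85): V ← 13.85 m/s
throttle_to(6462): rpm ← 6462
adjust_throttle(+1181): rpm ← 6462 +1181 = 7643
final state: V = 13.85 m/s, rpm = 7643 → n = rpm/60 = 127.383333 rev/s
J = V / (n·D) = 13.85 / (127.383333 × 2.122) = 0.051238
regime bands: climb J<0.6800 | cruise [0.6800, 1.3600) | windmill J≥1.3600
J = 0.0512 → climb

J = 0.0512, regime = climb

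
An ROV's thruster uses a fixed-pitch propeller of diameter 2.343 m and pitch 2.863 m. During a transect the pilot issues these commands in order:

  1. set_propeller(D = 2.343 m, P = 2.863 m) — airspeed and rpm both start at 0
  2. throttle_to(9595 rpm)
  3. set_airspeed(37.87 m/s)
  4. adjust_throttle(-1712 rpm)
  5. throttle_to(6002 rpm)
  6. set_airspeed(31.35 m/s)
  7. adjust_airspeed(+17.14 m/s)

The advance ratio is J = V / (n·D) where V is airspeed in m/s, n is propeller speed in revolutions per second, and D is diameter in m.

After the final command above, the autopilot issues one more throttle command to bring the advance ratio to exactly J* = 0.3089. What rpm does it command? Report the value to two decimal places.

rpm = 4019.88

set_propeller: D = 2.343 m, P = 2.863 m (p = P/D = 1.221938); state ← (V=0, rpm=0)
throttle_to(9595): rpm ← 9595
set_airspeed(37.87): V ← 37.87 m/s
adjust_throttle(-1712): rpm ← 9595 -1712 = 7883
throttle_to(6002): rpm ← 6002
set_airspeed(31.35): V ← 31.35 m/s
adjust_airspeed(+17.14): V ← 31.35 +17.14 = 48.49 m/s
final state: V = 48.49 m/s, rpm = 6002 → n = rpm/60 = 100.033333 rev/s
target J* = 0.3089; solve J* = V/(n·D) for n: n = V/(J*·D) = 48.49/(0.3089 × 2.343) = 66.998023 rev/s
rpm = 60·n = 4019.881377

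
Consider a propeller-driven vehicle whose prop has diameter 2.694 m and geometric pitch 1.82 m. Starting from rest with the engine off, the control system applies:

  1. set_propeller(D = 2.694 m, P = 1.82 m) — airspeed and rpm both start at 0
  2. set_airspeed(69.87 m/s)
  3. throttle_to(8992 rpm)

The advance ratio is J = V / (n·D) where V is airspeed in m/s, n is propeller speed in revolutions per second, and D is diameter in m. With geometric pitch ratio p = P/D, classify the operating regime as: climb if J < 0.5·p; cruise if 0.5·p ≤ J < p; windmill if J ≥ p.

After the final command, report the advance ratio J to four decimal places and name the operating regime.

J = 0.1731, regime = climb

set_propeller: D = 2.694 m, P = 1.82 m (p = P/D = 0.675575); state ← (V=0, rpm=0)
set_airspeed(69.87): V ← 69.87 m/s
throttle_to(8992): rpm ← 8992
final state: V = 69.87 m/s, rpm = 8992 → n = rpm/60 = 149.866667 rev/s
J = V / (n·D) = 69.87 / (149.866667 × 2.694) = 0.173057
regime bands: climb J<0.3378 | cruise [0.3378, 0.6756) | windmill J≥0.6756
J = 0.1731 → climb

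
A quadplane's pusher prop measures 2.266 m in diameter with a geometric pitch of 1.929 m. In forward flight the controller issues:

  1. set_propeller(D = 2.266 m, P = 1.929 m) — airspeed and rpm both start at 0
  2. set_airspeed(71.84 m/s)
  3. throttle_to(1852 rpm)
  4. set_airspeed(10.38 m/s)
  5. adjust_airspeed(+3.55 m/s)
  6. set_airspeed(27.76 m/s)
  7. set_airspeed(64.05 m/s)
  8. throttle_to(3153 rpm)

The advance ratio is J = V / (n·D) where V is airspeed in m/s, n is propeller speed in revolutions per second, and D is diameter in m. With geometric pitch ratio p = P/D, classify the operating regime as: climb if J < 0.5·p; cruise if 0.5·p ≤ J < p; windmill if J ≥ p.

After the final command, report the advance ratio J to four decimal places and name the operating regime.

set_propeller: D = 2.266 m, P = 1.929 m (p = P/D = 0.851280); state ← (V=0, rpm=0)
set_airspeed(71.84): V ← 71.84 m/s
throttle_to(1852): rpm ← 1852
set_airspeed(10.38): V ← 10.38 m/s
adjust_airspeed(+3.55): V ← 10.38 +3.55 = 13.93 m/s
set_airspeed(27.76): V ← 27.76 m/s
set_airspeed(64.05): V ← 64.05 m/s
throttle_to(3153): rpm ← 3153
final state: V = 64.05 m/s, rpm = 3153 → n = rpm/60 = 52.550000 rev/s
J = V / (n·D) = 64.05 / (52.550000 × 2.266) = 0.537881
regime bands: climb J<0.4256 | cruise [0.4256, 0.8513) | windmill J≥0.8513
J = 0.5379 → cruise

J = 0.5379, regime = cruise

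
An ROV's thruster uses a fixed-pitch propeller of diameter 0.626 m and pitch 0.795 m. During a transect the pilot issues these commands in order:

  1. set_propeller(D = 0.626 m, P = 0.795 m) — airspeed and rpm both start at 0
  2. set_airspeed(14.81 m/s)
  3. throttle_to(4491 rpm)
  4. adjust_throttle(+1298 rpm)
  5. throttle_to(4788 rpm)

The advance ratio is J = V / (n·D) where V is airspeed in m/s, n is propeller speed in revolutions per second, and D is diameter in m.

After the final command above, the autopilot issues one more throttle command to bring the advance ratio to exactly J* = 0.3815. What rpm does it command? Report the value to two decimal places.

set_propeller: D = 0.626 m, P = 0.795 m (p = P/D = 1.269968); state ← (V=0, rpm=0)
set_airspeed(14.81): V ← 14.81 m/s
throttle_to(4491): rpm ← 4491
adjust_throttle(+1298): rpm ← 4491 +1298 = 5789
throttle_to(4788): rpm ← 4788
final state: V = 14.81 m/s, rpm = 4788 → n = rpm/60 = 79.800000 rev/s
target J* = 0.3815; solve J* = V/(n·D) for n: n = V/(J*·D) = 14.81/(0.3815 × 0.626) = 62.013491 rev/s
rpm = 60·n = 3720.809483

rpm = 3720.81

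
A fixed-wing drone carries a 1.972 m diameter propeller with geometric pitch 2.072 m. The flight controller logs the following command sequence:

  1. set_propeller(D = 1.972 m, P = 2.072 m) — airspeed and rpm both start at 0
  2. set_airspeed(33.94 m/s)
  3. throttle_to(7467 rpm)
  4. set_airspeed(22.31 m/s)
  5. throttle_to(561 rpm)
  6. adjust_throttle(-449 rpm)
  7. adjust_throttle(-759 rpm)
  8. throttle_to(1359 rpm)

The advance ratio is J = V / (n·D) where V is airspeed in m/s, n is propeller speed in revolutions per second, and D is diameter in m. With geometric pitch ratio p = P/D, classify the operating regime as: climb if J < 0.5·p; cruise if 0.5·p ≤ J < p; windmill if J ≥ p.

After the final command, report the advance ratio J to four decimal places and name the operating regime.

J = 0.4995, regime = climb

set_propeller: D = 1.972 m, P = 2.072 m (p = P/D = 1.050710); state ← (V=0, rpm=0)
set_airspeed(33.94): V ← 33.94 m/s
throttle_to(7467): rpm ← 7467
set_airspeed(22.31): V ← 22.31 m/s
throttle_to(561): rpm ← 561
adjust_throttle(-449): rpm ← 561 -449 = 112
adjust_throttle(-759): rpm ← 112 -759 = -647
throttle_to(1359): rpm ← 1359
final state: V = 22.31 m/s, rpm = 1359 → n = rpm/60 = 22.650000 rev/s
J = V / (n·D) = 22.31 / (22.650000 × 1.972) = 0.499487
regime bands: climb J<0.5254 | cruise [0.5254, 1.0507) | windmill J≥1.0507
J = 0.4995 → climb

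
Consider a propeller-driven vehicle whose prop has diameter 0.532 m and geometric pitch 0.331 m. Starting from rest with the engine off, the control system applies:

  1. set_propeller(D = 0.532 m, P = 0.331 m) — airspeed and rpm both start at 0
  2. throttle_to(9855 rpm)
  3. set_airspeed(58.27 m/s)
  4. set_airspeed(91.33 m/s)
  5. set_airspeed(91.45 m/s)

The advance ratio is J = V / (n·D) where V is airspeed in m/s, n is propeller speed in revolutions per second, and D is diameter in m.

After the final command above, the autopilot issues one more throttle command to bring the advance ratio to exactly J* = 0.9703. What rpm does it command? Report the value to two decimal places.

set_propeller: D = 0.532 m, P = 0.331 m (p = P/D = 0.622180); state ← (V=0, rpm=0)
throttle_to(9855): rpm ← 9855
set_airspeed(58.27): V ← 58.27 m/s
set_airspeed(91.33): V ← 91.33 m/s
set_airspeed(91.45): V ← 91.45 m/s
final state: V = 91.45 m/s, rpm = 9855 → n = rpm/60 = 164.250000 rev/s
target J* = 0.9703; solve J* = V/(n·D) for n: n = V/(J*·D) = 91.45/(0.9703 × 0.532) = 177.160153 rev/s
rpm = 60·n = 10629.609167

rpm = 10629.61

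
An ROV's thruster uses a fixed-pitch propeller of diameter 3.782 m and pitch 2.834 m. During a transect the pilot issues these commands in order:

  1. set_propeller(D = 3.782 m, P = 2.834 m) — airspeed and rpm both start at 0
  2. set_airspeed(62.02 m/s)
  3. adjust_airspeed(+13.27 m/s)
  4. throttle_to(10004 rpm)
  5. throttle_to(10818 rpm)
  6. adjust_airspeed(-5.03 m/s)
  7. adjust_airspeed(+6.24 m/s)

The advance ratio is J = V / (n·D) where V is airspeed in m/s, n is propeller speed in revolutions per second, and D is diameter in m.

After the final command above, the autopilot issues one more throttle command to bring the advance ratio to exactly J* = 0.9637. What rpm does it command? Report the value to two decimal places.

rpm = 1259.36

set_propeller: D = 3.782 m, P = 2.834 m (p = P/D = 0.749339); state ← (V=0, rpm=0)
set_airspeed(62.02): V ← 62.02 m/s
adjust_airspeed(+13.27): V ← 62.02 +13.27 = 75.29 m/s
throttle_to(10004): rpm ← 10004
throttle_to(10818): rpm ← 10818
adjust_airspeed(-5.03): V ← 75.29 -5.03 = 70.26 m/s
adjust_airspeed(+6.24): V ← 70.26 +6.24 = 76.5 m/s
final state: V = 76.5 m/s, rpm = 10818 → n = rpm/60 = 180.300000 rev/s
target J* = 0.9637; solve J* = V/(n·D) for n: n = V/(J*·D) = 76.5/(0.9637 × 3.782) = 20.989305 rev/s
rpm = 60·n = 1259.358280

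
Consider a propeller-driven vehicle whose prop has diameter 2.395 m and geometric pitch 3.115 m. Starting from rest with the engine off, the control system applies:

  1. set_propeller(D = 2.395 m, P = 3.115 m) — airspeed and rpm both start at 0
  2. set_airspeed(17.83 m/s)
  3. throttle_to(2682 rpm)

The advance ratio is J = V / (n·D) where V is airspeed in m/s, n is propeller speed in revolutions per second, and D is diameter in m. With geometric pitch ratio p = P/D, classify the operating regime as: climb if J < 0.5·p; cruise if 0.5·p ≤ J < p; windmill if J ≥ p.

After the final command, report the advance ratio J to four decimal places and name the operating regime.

set_propeller: D = 2.395 m, P = 3.115 m (p = P/D = 1.300626); state ← (V=0, rpm=0)
set_airspeed(17.83): V ← 17.83 m/s
throttle_to(2682): rpm ← 2682
final state: V = 17.83 m/s, rpm = 2682 → n = rpm/60 = 44.700000 rev/s
J = V / (n·D) = 17.83 / (44.700000 × 2.395) = 0.166548
regime bands: climb J<0.6503 | cruise [0.6503, 1.3006) | windmill J≥1.3006
J = 0.1665 → climb

J = 0.1665, regime = climb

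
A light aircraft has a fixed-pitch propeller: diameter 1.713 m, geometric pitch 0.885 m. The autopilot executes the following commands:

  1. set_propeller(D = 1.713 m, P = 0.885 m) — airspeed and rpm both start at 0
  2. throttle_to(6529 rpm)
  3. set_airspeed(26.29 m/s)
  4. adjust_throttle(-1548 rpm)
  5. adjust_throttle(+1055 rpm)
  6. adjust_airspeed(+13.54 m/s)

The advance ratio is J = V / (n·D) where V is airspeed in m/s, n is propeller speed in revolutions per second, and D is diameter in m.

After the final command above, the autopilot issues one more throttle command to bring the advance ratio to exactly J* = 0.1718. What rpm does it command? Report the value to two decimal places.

set_propeller: D = 1.713 m, P = 0.885 m (p = P/D = 0.516637); state ← (V=0, rpm=0)
throttle_to(6529): rpm ← 6529
set_airspeed(26.29): V ← 26.29 m/s
adjust_throttle(-1548): rpm ← 6529 -1548 = 4981
adjust_throttle(+1055): rpm ← 4981 +1055 = 6036
adjust_airspeed(+13.54): V ← 26.29 +13.54 = 39.83 m/s
final state: V = 39.83 m/s, rpm = 6036 → n = rpm/60 = 100.600000 rev/s
target J* = 0.1718; solve J* = V/(n·D) for n: n = V/(J*·D) = 39.83/(0.1718 × 1.713) = 135.341126 rev/s
rpm = 60·n = 8120.467533

rpm = 8120.47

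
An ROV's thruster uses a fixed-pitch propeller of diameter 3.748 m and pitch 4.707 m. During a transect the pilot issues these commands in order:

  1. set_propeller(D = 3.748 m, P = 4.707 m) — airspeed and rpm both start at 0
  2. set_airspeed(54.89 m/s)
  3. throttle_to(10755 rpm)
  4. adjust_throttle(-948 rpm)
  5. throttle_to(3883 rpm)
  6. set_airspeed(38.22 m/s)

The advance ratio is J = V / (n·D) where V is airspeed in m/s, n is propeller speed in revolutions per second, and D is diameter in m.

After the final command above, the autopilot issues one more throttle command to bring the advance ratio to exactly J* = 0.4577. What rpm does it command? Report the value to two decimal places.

set_propeller: D = 3.748 m, P = 4.707 m (p = P/D = 1.255870); state ← (V=0, rpm=0)
set_airspeed(54.89): V ← 54.89 m/s
throttle_to(10755): rpm ← 10755
adjust_throttle(-948): rpm ← 10755 -948 = 9807
throttle_to(3883): rpm ← 3883
set_airspeed(38.22): V ← 38.22 m/s
final state: V = 38.22 m/s, rpm = 3883 → n = rpm/60 = 64.716667 rev/s
target J* = 0.4577; solve J* = V/(n·D) for n: n = V/(J*·D) = 38.22/(0.4577 × 3.748) = 22.279744 rev/s
rpm = 60·n = 1336.784614

rpm = 1336.78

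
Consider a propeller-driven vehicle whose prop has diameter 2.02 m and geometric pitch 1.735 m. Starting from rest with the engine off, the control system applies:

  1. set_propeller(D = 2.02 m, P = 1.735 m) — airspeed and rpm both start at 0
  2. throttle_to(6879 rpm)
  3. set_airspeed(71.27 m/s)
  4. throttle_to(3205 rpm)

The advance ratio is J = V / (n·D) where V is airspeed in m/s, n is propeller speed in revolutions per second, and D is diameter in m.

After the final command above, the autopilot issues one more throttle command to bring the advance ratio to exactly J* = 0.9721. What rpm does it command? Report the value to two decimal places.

set_propeller: D = 2.02 m, P = 1.735 m (p = P/D = 0.858911); state ← (V=0, rpm=0)
throttle_to(6879): rpm ← 6879
set_airspeed(71.27): V ← 71.27 m/s
throttle_to(3205): rpm ← 3205
final state: V = 71.27 m/s, rpm = 3205 → n = rpm/60 = 53.416667 rev/s
target J* = 0.9721; solve J* = V/(n·D) for n: n = V/(J*·D) = 71.27/(0.9721 × 2.02) = 36.294803 rev/s
rpm = 60·n = 2177.688194

rpm = 2177.69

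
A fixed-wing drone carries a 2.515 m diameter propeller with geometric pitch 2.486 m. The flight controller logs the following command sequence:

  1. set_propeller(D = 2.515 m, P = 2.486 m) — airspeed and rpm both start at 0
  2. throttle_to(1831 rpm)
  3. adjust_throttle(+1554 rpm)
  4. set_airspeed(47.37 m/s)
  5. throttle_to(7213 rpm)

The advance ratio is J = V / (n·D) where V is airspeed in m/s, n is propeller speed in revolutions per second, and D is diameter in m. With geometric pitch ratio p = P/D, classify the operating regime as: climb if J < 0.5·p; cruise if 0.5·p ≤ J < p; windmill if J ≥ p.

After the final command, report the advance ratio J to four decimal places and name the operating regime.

J = 0.1567, regime = climb

set_propeller: D = 2.515 m, P = 2.486 m (p = P/D = 0.988469); state ← (V=0, rpm=0)
throttle_to(1831): rpm ← 1831
adjust_throttle(+1554): rpm ← 1831 +1554 = 3385
set_airspeed(47.37): V ← 47.37 m/s
throttle_to(7213): rpm ← 7213
final state: V = 47.37 m/s, rpm = 7213 → n = rpm/60 = 120.216667 rev/s
J = V / (n·D) = 47.37 / (120.216667 × 2.515) = 0.156675
regime bands: climb J<0.4942 | cruise [0.4942, 0.9885) | windmill J≥0.9885
J = 0.1567 → climb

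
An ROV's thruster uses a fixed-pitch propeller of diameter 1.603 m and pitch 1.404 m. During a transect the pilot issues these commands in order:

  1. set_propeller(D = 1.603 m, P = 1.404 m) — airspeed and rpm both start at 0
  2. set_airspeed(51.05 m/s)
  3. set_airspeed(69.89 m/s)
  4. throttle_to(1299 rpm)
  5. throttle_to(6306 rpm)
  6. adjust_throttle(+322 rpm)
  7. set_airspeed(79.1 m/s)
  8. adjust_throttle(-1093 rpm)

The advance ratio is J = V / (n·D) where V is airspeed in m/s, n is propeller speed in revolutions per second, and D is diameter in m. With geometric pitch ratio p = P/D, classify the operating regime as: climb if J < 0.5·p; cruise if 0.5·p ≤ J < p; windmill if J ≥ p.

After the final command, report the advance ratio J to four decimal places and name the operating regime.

J = 0.5349, regime = cruise

set_propeller: D = 1.603 m, P = 1.404 m (p = P/D = 0.875858); state ← (V=0, rpm=0)
set_airspeed(51.05): V ← 51.05 m/s
set_airspeed(69.89): V ← 69.89 m/s
throttle_to(1299): rpm ← 1299
throttle_to(6306): rpm ← 6306
adjust_throttle(+322): rpm ← 6306 +322 = 6628
set_airspeed(79.1): V ← 79.1 m/s
adjust_throttle(-1093): rpm ← 6628 -1093 = 5535
final state: V = 79.1 m/s, rpm = 5535 → n = rpm/60 = 92.250000 rev/s
J = V / (n·D) = 79.1 / (92.250000 × 1.603) = 0.534905
regime bands: climb J<0.4379 | cruise [0.4379, 0.8759) | windmill J≥0.8759
J = 0.5349 → cruise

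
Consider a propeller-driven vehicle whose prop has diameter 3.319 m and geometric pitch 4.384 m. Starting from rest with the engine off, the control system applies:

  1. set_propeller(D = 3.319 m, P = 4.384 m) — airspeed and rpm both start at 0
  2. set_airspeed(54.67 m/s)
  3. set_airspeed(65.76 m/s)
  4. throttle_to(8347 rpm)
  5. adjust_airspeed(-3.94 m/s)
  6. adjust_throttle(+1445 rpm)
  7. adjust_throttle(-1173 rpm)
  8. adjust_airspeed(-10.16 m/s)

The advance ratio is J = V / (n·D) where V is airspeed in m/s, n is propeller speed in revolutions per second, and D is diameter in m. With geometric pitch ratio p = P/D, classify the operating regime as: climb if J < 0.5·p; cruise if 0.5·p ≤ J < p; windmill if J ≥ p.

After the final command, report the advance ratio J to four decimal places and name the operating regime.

set_propeller: D = 3.319 m, P = 4.384 m (p = P/D = 1.320880); state ← (V=0, rpm=0)
set_airspeed(54.67): V ← 54.67 m/s
set_airspeed(65.76): V ← 65.76 m/s
throttle_to(8347): rpm ← 8347
adjust_airspeed(-3.94): V ← 65.76 -3.94 = 61.82 m/s
adjust_throttle(+1445): rpm ← 8347 +1445 = 9792
adjust_throttle(-1173): rpm ← 9792 -1173 = 8619
adjust_airspeed(-10.16): V ← 61.82 -10.16 = 51.66 m/s
final state: V = 51.66 m/s, rpm = 8619 → n = rpm/60 = 143.650000 rev/s
J = V / (n·D) = 51.66 / (143.650000 × 3.319) = 0.108353
regime bands: climb J<0.6604 | cruise [0.6604, 1.3209) | windmill J≥1.3209
J = 0.1084 → climb

J = 0.1084, regime = climb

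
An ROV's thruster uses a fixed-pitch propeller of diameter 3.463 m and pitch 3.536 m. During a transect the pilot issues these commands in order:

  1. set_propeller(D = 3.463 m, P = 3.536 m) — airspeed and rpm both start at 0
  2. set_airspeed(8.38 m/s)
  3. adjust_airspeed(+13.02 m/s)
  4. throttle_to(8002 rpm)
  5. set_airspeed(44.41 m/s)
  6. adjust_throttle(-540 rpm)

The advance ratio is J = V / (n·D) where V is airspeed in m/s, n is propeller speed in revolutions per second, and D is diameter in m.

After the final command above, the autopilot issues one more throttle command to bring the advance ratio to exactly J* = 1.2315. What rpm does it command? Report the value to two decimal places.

set_propeller: D = 3.463 m, P = 3.536 m (p = P/D = 1.021080); state ← (V=0, rpm=0)
set_airspeed(8.38): V ← 8.38 m/s
adjust_airspeed(+13.02): V ← 8.38 +13.02 = 21.4 m/s
throttle_to(8002): rpm ← 8002
set_airspeed(44.41): V ← 44.41 m/s
adjust_throttle(-540): rpm ← 8002 -540 = 7462
final state: V = 44.41 m/s, rpm = 7462 → n = rpm/60 = 124.366667 rev/s
target J* = 1.2315; solve J* = V/(n·D) for n: n = V/(J*·D) = 44.41/(1.2315 × 3.463) = 10.413432 rev/s
rpm = 60·n = 624.805891

rpm = 624.81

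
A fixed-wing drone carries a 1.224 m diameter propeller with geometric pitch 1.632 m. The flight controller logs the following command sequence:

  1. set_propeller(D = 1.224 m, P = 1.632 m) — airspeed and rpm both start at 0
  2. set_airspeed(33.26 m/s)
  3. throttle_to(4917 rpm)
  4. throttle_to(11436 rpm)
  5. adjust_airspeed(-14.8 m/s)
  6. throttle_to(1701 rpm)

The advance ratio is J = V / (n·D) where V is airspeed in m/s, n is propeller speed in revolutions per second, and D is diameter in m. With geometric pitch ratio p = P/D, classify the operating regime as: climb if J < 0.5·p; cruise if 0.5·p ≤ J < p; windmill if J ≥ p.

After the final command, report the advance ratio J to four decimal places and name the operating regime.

set_propeller: D = 1.224 m, P = 1.632 m (p = P/D = 1.333333); state ← (V=0, rpm=0)
set_airspeed(33.26): V ← 33.26 m/s
throttle_to(4917): rpm ← 4917
throttle_to(11436): rpm ← 11436
adjust_airspeed(-14.8): V ← 33.26 -14.8 = 18.46 m/s
throttle_to(1701): rpm ← 1701
final state: V = 18.46 m/s, rpm = 1701 → n = rpm/60 = 28.350000 rev/s
J = V / (n·D) = 18.46 / (28.350000 × 1.224) = 0.531982
regime bands: climb J<0.6667 | cruise [0.6667, 1.3333) | windmill J≥1.3333
J = 0.5320 → climb

J = 0.5320, regime = climb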